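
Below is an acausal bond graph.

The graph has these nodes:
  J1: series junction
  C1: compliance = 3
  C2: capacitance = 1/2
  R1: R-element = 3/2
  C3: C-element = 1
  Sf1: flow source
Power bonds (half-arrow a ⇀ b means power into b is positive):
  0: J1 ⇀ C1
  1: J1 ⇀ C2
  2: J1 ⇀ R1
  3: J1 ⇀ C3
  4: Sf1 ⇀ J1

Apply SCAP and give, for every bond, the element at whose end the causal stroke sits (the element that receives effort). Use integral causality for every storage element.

b0 |J1
b1 |J1
b2 |J1
b3 |J1
b4 |Sf1

β4 stroke at Sf1  (Sf1: flow source, stroke at near end)
β0 stroke at J1  (J1 flow already set via bond 4)
β1 stroke at J1  (J1: bond 4 brought flow, rest push out)
β2 stroke at J1  (common-f at J1 fixed by 4)
β3 stroke at J1  (1-jn J1 has f-setter on 4)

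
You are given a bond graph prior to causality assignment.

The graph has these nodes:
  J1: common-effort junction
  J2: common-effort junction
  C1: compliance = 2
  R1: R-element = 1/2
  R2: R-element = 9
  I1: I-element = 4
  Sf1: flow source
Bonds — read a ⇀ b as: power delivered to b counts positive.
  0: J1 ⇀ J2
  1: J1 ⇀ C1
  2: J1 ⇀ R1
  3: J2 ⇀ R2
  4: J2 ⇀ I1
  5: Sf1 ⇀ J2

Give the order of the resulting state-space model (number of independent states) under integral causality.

bond 5 stroke at Sf1  (source Sf1 imposes f)
bond 1 stroke at J1  (C1 integral (e out))
bond 0 stroke at J2  (0-jn J1 has e-setter on 1)
bond 2 stroke at R1  (J1: bond 1 brought effort, rest push out)
bond 3 stroke at R2  (0-jn J2 has e-setter on 0)
bond 4 stroke at I1  (J2 effort already set via bond 0)

2  (C1, I1 all integral)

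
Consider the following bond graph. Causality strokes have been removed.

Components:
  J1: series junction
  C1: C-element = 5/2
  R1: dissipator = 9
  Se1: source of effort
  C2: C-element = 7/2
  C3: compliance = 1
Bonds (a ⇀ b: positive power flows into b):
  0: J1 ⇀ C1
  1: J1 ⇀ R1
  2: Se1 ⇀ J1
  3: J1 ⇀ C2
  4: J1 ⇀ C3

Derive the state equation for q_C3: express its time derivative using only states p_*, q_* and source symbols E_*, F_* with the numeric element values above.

dq_C3/dt = E_Se1/9 - 2*q_C1/45 - 2*q_C2/63 - q_C3/9

#2 stroke at J1  (Se1 (Se) sets effort on bond)
#0 stroke at J1  (C1: C, integral causality)
#3 stroke at J1  (C2 integral (e out))
#4 stroke at J1  (prefer integral on C3)
#1 stroke at R1  (closing 1-jn rule on J1)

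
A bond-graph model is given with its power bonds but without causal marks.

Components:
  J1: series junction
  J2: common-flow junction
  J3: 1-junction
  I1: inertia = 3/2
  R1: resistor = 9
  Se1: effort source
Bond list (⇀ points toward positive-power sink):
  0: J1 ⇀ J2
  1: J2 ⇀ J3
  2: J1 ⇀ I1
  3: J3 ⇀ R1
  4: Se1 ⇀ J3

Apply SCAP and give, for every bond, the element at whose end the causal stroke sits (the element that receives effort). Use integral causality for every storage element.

β0 |J1
β1 |J2
β2 |I1
β3 |J3
β4 |J3

β4 →J3  (Se1 fixes effort; stroke away)
β2 →I1  (I1 integral (f out))
β0 →J1  (J1: bond 2 brought flow, rest push out)
β1 →J2  (common-f at J2 fixed by 0)
β3 →J3  (common-f at J3 fixed by 1)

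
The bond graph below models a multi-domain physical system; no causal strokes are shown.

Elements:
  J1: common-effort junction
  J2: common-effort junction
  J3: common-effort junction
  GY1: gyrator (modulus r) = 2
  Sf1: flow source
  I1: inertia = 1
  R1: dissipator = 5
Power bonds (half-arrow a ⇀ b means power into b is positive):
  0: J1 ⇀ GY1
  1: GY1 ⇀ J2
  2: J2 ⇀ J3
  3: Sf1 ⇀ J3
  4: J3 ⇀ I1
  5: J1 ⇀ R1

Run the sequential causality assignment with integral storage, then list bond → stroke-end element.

b0 stroke→J1
b1 stroke→J2
b2 stroke→J3
b3 stroke→Sf1
b4 stroke→I1
b5 stroke→R1

bond 3 stroke at Sf1  (source Sf1 imposes f)
bond 4 stroke at I1  (prefer integral on I1)
bond 2 stroke at J3  (J3: last free bond brings effort in)
bond 1 stroke at J2  (closing 0-jn rule on J2)
bond 0 stroke at J1  (GY1: gyrator matches bond 1)
bond 5 stroke at R1  (0-jn J1 has e-setter on 0)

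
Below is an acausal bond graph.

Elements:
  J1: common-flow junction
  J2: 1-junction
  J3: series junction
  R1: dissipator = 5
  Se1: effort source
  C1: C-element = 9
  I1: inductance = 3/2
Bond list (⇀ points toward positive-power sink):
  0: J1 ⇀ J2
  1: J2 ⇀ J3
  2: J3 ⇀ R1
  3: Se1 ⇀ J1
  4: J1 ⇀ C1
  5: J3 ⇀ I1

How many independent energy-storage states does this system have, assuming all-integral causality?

#3 stroke→J1  (source Se1 imposes e)
#4 stroke→J1  (C1 outputs effort q/C1)
#0 stroke→J2  (J1: last free bond brings flow in)
#1 stroke→J3  (closing 1-jn rule on J2)
#5 stroke→I1  (I1 outputs flow p/I1)
#2 stroke→J3  (common-f at J3 fixed by 5)

2  (C1, I1 all integral)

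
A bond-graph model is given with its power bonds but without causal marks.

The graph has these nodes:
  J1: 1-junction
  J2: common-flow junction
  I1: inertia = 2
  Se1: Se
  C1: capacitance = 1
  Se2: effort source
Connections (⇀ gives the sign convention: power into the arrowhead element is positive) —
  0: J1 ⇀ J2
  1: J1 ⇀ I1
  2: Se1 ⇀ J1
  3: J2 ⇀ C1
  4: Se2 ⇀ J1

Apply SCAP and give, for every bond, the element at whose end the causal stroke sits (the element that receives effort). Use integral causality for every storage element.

β2 stroke→J1  (source Se1 imposes e)
β4 stroke→J1  (source Se2 imposes e)
β1 stroke→I1  (I1 integral (f out))
β0 stroke→J1  (1-jn J1 has f-setter on 1)
β3 stroke→J2  (J2 flow already set via bond 0)

#0 stroke→J1
#1 stroke→I1
#2 stroke→J1
#3 stroke→J2
#4 stroke→J1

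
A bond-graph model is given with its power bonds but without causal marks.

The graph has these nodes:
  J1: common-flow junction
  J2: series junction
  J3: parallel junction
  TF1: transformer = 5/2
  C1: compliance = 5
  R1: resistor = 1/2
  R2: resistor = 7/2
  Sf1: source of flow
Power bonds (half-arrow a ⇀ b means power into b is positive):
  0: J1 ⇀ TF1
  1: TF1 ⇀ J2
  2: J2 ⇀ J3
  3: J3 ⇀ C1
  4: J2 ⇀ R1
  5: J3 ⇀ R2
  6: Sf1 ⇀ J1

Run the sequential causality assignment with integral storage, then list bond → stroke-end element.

#6 |Sf1  (Sf1 (Sf) sets flow on bond)
#0 |J1  (J1: bond 6 brought flow, rest push out)
#1 |TF1  (through TF1, causality passes straight; one stroke at TF1)
#2 |J2  (J2 flow already set via bond 1)
#4 |J2  (J2: bond 1 brought flow, rest push out)
#3 |J3  (C1 integral (e out))
#5 |R2  (J3: bond 3 brought effort, rest push out)

b0 stroke→J1
b1 stroke→TF1
b2 stroke→J2
b3 stroke→J3
b4 stroke→J2
b5 stroke→R2
b6 stroke→Sf1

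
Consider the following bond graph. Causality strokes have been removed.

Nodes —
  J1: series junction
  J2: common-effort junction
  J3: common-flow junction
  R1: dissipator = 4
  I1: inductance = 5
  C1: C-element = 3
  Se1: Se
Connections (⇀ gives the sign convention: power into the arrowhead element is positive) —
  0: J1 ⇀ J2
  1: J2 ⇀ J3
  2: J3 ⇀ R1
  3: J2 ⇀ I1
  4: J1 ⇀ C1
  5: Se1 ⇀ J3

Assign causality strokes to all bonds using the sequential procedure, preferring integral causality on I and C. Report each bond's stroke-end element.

#0 →J2
#1 →J3
#2 →R1
#3 →I1
#4 →J1
#5 →J3

b5 →J3  (Se1: effort source, stroke at far end)
b3 →I1  (I1 integral (f out))
b4 →J1  (prefer integral on C1)
b0 →J2  (closing 1-jn rule on J1)
b1 →J3  (0-jn J2 has e-setter on 0)
b2 →R1  (J3 needs exactly one f-in)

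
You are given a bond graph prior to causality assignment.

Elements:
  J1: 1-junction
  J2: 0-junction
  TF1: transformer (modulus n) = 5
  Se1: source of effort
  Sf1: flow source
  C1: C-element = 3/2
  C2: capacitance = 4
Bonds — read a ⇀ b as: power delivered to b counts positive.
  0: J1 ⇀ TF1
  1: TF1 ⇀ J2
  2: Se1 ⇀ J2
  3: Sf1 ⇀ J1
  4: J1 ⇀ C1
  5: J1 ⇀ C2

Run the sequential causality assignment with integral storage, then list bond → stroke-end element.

#2 →J2  (source Se1 imposes e)
#3 →Sf1  (Sf1: flow source, stroke at near end)
#0 →J1  (J1 flow already set via bond 3)
#4 →J1  (1-jn J1 has f-setter on 3)
#5 →J1  (1-jn J1 has f-setter on 3)
#1 →TF1  (J2: bond 2 brought effort, rest push out)

bond 0 →J1
bond 1 →TF1
bond 2 →J2
bond 3 →Sf1
bond 4 →J1
bond 5 →J1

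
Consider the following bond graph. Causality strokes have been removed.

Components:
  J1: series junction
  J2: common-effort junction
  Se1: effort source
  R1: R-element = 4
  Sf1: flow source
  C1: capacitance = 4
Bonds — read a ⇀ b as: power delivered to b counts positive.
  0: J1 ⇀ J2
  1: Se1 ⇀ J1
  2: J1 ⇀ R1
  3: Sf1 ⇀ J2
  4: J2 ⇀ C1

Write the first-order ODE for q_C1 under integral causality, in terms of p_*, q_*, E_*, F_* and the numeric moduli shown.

dq_C1/dt = E_Se1/4 + F_Sf1 - q_C1/16

β1 |J1  (Se1 fixes effort; stroke away)
β3 |Sf1  (source Sf1 imposes f)
β4 |J2  (C1: C, integral causality)
β0 |J1  (J2: bond 4 brought effort, rest push out)
β2 |R1  (J1 needs exactly one f-in)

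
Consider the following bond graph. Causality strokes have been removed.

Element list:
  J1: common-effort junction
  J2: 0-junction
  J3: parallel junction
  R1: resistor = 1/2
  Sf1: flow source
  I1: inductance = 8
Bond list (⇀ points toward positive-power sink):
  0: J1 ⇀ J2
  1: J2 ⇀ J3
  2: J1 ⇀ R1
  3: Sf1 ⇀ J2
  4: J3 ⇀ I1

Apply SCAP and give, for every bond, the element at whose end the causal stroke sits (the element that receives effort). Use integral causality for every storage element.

#3 stroke at Sf1  (Sf1 (Sf) sets flow on bond)
#4 stroke at I1  (prefer integral on I1)
#1 stroke at J3  (J3: last free bond brings effort in)
#0 stroke at J2  (closing 0-jn rule on J2)
#2 stroke at J1  (J1: last free bond brings effort in)

#0 stroke→J2
#1 stroke→J3
#2 stroke→J1
#3 stroke→Sf1
#4 stroke→I1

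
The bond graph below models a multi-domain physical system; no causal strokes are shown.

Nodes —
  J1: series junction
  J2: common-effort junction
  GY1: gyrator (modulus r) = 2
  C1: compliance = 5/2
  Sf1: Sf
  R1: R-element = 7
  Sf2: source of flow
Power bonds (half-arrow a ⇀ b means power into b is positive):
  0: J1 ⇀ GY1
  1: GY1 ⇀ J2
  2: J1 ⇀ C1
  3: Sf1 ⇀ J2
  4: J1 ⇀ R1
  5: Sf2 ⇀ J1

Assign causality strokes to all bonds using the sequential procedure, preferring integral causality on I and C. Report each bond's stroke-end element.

b0 stroke→J1
b1 stroke→J2
b2 stroke→J1
b3 stroke→Sf1
b4 stroke→J1
b5 stroke→Sf2

#3 stroke→Sf1  (source Sf1 imposes f)
#5 stroke→Sf2  (Sf2 fixes flow; stroke at Sf2)
#0 stroke→J1  (J1 flow already set via bond 5)
#2 stroke→J1  (J1 flow already set via bond 5)
#4 stroke→J1  (J1 flow already set via bond 5)
#1 stroke→J2  (closing 0-jn rule on J2)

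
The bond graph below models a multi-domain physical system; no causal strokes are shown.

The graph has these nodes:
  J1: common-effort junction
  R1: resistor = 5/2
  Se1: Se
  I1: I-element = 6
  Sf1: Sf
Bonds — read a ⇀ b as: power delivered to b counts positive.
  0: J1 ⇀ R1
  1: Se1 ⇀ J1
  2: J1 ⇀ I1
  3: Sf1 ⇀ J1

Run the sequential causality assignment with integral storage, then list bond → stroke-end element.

#0 →R1
#1 →J1
#2 →I1
#3 →Sf1

bond 1 →J1  (Se1 (Se) sets effort on bond)
bond 3 →Sf1  (Sf1 (Sf) sets flow on bond)
bond 0 →R1  (J1 effort already set via bond 1)
bond 2 →I1  (0-jn J1 has e-setter on 1)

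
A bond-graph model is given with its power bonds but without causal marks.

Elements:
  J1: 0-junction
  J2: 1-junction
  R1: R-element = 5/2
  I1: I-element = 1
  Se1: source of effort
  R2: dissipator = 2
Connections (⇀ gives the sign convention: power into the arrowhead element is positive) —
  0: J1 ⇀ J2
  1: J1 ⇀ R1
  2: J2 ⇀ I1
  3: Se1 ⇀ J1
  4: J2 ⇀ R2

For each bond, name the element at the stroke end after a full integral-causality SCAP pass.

#0 |J2
#1 |R1
#2 |I1
#3 |J1
#4 |J2

β3 stroke→J1  (source Se1 imposes e)
β0 stroke→J2  (common-e at J1 fixed by 3)
β1 stroke→R1  (J1: bond 3 brought effort, rest push out)
β2 stroke→I1  (I1: I, integral causality)
β4 stroke→J2  (common-f at J2 fixed by 2)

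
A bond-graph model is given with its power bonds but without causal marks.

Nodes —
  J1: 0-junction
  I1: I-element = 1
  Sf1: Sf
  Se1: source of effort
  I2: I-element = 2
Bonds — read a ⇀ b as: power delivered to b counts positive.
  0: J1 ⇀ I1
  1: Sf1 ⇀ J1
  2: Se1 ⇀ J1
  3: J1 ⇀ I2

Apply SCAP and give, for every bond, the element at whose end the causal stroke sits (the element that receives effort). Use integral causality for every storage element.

bond 0 →I1
bond 1 →Sf1
bond 2 →J1
bond 3 →I2

bond 1 stroke→Sf1  (Sf1: flow source, stroke at near end)
bond 2 stroke→J1  (Se1 (Se) sets effort on bond)
bond 0 stroke→I1  (0-jn J1 has e-setter on 2)
bond 3 stroke→I2  (0-jn J1 has e-setter on 2)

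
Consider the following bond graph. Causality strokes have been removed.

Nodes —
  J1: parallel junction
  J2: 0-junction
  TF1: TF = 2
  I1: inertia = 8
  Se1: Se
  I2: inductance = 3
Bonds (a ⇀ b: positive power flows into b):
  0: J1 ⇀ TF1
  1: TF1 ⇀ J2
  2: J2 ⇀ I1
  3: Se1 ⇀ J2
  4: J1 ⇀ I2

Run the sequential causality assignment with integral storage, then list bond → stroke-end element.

β3 stroke at J2  (Se1 fixes effort; stroke away)
β1 stroke at TF1  (J2 effort already set via bond 3)
β2 stroke at I1  (common-e at J2 fixed by 3)
β0 stroke at J1  (TF TF1: opposite of bond 1)
β4 stroke at I2  (common-e at J1 fixed by 0)

b0 stroke at J1
b1 stroke at TF1
b2 stroke at I1
b3 stroke at J2
b4 stroke at I2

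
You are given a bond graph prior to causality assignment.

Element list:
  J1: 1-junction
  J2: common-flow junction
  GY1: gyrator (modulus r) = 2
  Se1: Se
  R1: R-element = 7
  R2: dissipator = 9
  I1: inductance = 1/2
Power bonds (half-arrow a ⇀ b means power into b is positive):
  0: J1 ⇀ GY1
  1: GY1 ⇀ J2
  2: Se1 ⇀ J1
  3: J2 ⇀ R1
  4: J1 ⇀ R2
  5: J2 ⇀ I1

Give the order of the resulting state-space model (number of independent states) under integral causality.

1  (I1 all integral)

#2 |J1  (source Se1 imposes e)
#5 |I1  (I1 integral (f out))
#1 |J2  (J2 flow already set via bond 5)
#3 |J2  (J2: bond 5 brought flow, rest push out)
#0 |J1  (GY1 both-in/both-out from 1)
#4 |R2  (only one flow-in slot at J1)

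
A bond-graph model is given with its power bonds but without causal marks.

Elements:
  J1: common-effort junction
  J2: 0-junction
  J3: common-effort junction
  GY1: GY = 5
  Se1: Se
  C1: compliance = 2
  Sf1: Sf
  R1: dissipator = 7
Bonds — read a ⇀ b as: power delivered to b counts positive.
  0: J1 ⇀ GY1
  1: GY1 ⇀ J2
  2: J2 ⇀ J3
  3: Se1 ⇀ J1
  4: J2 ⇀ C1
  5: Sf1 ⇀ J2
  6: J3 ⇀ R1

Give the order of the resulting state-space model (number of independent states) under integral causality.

1  (C1 all integral)

#3 stroke→J1  (Se1: effort source, stroke at far end)
#5 stroke→Sf1  (Sf1 fixes flow; stroke at Sf1)
#0 stroke→GY1  (0-jn J1 has e-setter on 3)
#1 stroke→GY1  (GY1 both-in/both-out from 0)
#4 stroke→J2  (C1: C, integral causality)
#2 stroke→J3  (J2: bond 4 brought effort, rest push out)
#6 stroke→R1  (0-jn J3 has e-setter on 2)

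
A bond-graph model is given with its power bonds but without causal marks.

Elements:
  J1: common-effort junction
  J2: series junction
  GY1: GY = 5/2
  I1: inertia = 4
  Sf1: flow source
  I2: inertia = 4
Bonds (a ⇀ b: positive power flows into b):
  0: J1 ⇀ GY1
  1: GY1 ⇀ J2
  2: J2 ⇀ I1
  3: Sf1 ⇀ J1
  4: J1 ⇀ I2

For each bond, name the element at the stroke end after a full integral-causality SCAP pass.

β3 stroke→Sf1  (source Sf1 imposes f)
β2 stroke→I1  (prefer integral on I1)
β1 stroke→J2  (J2: bond 2 brought flow, rest push out)
β0 stroke→J1  (GY1 both-in/both-out from 1)
β4 stroke→I2  (common-e at J1 fixed by 0)

β0 |J1
β1 |J2
β2 |I1
β3 |Sf1
β4 |I2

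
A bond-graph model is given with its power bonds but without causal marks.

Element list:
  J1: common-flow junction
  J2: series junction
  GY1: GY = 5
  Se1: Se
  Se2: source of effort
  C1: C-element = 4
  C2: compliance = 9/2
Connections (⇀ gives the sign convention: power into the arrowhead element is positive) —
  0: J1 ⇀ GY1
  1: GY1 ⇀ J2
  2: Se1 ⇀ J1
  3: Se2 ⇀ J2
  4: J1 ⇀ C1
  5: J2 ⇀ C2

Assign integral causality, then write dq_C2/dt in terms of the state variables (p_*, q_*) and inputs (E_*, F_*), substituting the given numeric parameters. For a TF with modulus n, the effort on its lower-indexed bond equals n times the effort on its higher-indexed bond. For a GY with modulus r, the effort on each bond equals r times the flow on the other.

dq_C2/dt = E_Se1/5 - q_C1/20

#2 stroke→J1  (Se1: effort source, stroke at far end)
#3 stroke→J2  (source Se2 imposes e)
#4 stroke→J1  (prefer integral on C1)
#0 stroke→GY1  (only one flow-in slot at J1)
#1 stroke→GY1  (GY1: gyrator matches bond 0)
#5 stroke→J2  (1-jn J2 has f-setter on 1)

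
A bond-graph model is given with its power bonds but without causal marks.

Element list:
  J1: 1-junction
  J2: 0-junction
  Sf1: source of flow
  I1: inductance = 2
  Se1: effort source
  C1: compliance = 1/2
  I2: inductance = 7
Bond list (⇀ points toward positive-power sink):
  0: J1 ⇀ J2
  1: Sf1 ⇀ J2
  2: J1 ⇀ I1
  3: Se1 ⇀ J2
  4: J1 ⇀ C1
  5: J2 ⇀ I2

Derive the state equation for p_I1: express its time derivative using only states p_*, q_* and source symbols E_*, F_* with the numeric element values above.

#1 stroke→Sf1  (source Sf1 imposes f)
#3 stroke→J2  (Se1 (Se) sets effort on bond)
#0 stroke→J1  (J2: bond 3 brought effort, rest push out)
#5 stroke→I2  (J2: bond 3 brought effort, rest push out)
#2 stroke→I1  (I1 outputs flow p/I1)
#4 stroke→J1  (common-f at J1 fixed by 2)

dp_I1/dt = -E_Se1 - 2*q_C1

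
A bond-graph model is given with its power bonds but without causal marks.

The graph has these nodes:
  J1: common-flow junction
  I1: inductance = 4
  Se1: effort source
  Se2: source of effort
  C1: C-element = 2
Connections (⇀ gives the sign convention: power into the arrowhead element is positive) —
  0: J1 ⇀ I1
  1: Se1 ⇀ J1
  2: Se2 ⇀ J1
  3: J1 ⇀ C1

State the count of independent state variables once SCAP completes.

β1 stroke at J1  (source Se1 imposes e)
β2 stroke at J1  (Se2 fixes effort; stroke away)
β0 stroke at I1  (I1 integral (f out))
β3 stroke at J1  (J1: bond 0 brought flow, rest push out)

2  (C1, I1 all integral)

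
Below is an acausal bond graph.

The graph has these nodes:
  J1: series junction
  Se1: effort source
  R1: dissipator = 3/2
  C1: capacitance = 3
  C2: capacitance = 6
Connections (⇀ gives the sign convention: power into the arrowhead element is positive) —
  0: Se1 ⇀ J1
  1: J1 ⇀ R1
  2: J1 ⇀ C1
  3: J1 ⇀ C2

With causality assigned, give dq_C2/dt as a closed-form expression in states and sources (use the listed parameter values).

bond 0 stroke→J1  (source Se1 imposes e)
bond 2 stroke→J1  (C1: C, integral causality)
bond 3 stroke→J1  (C2 outputs effort q/C2)
bond 1 stroke→R1  (J1 needs exactly one f-in)

dq_C2/dt = 2*E_Se1/3 - 2*q_C1/9 - q_C2/9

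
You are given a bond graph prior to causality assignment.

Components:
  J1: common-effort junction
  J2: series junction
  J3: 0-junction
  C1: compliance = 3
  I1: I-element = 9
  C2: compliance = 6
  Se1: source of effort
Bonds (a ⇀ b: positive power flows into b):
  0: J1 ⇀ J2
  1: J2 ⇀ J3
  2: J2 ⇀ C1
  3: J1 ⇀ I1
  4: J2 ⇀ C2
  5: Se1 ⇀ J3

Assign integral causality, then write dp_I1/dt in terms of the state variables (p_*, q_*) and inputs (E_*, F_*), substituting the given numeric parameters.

dp_I1/dt = E_Se1 + q_C1/3 + q_C2/6

β5 stroke→J3  (Se1 (Se) sets effort on bond)
β1 stroke→J2  (0-jn J3 has e-setter on 5)
β2 stroke→J2  (C1 integral (e out))
β3 stroke→I1  (prefer integral on I1)
β0 stroke→J1  (closing 0-jn rule on J1)
β4 stroke→J2  (common-f at J2 fixed by 0)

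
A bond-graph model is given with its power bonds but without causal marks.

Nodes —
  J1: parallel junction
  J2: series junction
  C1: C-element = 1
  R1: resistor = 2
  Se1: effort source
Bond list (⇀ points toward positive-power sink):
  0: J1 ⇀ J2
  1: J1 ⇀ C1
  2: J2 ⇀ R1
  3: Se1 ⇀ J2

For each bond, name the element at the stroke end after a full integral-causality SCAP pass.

bond 0 |J2
bond 1 |J1
bond 2 |R1
bond 3 |J2

β3 →J2  (Se1 (Se) sets effort on bond)
β1 →J1  (C1 outputs effort q/C1)
β0 →J2  (J1: bond 1 brought effort, rest push out)
β2 →R1  (closing 1-jn rule on J2)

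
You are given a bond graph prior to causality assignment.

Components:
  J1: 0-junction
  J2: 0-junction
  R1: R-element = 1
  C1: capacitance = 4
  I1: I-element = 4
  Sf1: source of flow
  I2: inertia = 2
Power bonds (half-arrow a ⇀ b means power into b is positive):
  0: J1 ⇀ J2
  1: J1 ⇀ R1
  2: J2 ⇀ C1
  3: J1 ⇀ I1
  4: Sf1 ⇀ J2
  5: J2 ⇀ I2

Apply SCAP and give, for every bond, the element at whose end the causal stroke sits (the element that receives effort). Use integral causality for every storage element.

bond 4 stroke→Sf1  (Sf1 (Sf) sets flow on bond)
bond 2 stroke→J2  (C1 outputs effort q/C1)
bond 0 stroke→J1  (J2 effort already set via bond 2)
bond 5 stroke→I2  (J2 effort already set via bond 2)
bond 1 stroke→R1  (J1: bond 0 brought effort, rest push out)
bond 3 stroke→I1  (J1: bond 0 brought effort, rest push out)

bond 0 stroke at J1
bond 1 stroke at R1
bond 2 stroke at J2
bond 3 stroke at I1
bond 4 stroke at Sf1
bond 5 stroke at I2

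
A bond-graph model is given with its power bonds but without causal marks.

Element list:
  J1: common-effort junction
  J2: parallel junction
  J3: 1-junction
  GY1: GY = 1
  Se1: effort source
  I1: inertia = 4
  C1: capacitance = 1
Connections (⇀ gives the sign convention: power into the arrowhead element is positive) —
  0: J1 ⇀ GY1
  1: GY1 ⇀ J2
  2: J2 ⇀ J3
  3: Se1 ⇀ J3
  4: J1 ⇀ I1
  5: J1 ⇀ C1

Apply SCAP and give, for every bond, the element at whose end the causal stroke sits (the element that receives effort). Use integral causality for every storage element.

β3 stroke→J3  (Se1 fixes effort; stroke away)
β2 stroke→J2  (J3: last free bond brings flow in)
β1 stroke→GY1  (common-e at J2 fixed by 2)
β0 stroke→GY1  (through GY1, causality inverts; strokes same side of GY1)
β4 stroke→I1  (I1 integral (f out))
β5 stroke→J1  (J1: last free bond brings effort in)

bond 0 stroke at GY1
bond 1 stroke at GY1
bond 2 stroke at J2
bond 3 stroke at J3
bond 4 stroke at I1
bond 5 stroke at J1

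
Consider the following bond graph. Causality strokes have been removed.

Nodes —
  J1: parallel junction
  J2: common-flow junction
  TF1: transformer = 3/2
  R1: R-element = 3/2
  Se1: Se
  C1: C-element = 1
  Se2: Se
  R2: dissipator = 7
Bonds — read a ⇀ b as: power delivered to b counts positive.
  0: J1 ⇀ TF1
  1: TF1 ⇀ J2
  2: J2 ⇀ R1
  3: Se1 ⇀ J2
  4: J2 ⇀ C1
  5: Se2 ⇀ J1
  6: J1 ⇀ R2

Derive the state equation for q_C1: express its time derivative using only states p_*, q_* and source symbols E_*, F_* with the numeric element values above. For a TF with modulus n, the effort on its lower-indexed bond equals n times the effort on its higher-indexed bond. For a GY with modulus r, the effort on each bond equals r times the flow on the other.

dq_C1/dt = 2*E_Se1/3 + 4*E_Se2/9 - 2*q_C1/3

β3 stroke→J2  (Se1 (Se) sets effort on bond)
β5 stroke→J1  (Se2 (Se) sets effort on bond)
β0 stroke→TF1  (J1 effort already set via bond 5)
β6 stroke→R2  (0-jn J1 has e-setter on 5)
β1 stroke→J2  (TF1: transformer flips bond 0)
β4 stroke→J2  (C1 outputs effort q/C1)
β2 stroke→R1  (only one flow-in slot at J2)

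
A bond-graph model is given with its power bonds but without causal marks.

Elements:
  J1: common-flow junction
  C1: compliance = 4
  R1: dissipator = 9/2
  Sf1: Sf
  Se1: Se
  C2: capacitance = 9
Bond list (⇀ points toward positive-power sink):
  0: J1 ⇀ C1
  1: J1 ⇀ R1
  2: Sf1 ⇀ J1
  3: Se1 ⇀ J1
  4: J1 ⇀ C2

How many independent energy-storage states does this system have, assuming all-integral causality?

2  (C1, C2 all integral)

β2 stroke→Sf1  (Sf1 fixes flow; stroke at Sf1)
β3 stroke→J1  (Se1: effort source, stroke at far end)
β0 stroke→J1  (J1: bond 2 brought flow, rest push out)
β1 stroke→J1  (common-f at J1 fixed by 2)
β4 stroke→J1  (J1 flow already set via bond 2)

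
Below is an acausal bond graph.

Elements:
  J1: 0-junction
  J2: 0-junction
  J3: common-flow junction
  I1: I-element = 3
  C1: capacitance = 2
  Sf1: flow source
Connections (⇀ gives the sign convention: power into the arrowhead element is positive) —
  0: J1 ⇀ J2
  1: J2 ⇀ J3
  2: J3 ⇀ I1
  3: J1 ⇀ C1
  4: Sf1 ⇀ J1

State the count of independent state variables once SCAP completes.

2  (C1, I1 all integral)

b4 stroke at Sf1  (Sf1 (Sf) sets flow on bond)
b2 stroke at I1  (I1 integral (f out))
b1 stroke at J3  (J3 flow already set via bond 2)
b0 stroke at J2  (closing 0-jn rule on J2)
b3 stroke at J1  (closing 0-jn rule on J1)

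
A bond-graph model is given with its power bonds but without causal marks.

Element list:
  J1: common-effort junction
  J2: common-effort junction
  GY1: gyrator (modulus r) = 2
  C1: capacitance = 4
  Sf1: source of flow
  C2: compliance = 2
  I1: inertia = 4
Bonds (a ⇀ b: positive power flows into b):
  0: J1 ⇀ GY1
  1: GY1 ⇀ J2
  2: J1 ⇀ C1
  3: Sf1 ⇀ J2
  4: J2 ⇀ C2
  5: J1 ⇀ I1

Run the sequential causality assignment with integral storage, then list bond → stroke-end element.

#3 |Sf1  (Sf1 (Sf) sets flow on bond)
#2 |J1  (C1 integral (e out))
#0 |GY1  (0-jn J1 has e-setter on 2)
#5 |I1  (J1 effort already set via bond 2)
#1 |GY1  (GY1 both-in/both-out from 0)
#4 |J2  (J2: last free bond brings effort in)

bond 0 stroke→GY1
bond 1 stroke→GY1
bond 2 stroke→J1
bond 3 stroke→Sf1
bond 4 stroke→J2
bond 5 stroke→I1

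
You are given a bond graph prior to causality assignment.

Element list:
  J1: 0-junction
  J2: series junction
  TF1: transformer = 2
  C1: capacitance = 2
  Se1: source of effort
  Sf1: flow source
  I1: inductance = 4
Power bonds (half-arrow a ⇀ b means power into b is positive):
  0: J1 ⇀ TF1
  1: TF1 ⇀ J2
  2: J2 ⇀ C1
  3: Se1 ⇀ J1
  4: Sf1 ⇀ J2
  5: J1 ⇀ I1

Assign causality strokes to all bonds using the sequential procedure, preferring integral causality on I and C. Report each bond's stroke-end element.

#3 stroke at J1  (Se1 (Se) sets effort on bond)
#4 stroke at Sf1  (Sf1 (Sf) sets flow on bond)
#0 stroke at TF1  (0-jn J1 has e-setter on 3)
#5 stroke at I1  (common-e at J1 fixed by 3)
#1 stroke at J2  (1-jn J2 has f-setter on 4)
#2 stroke at J2  (1-jn J2 has f-setter on 4)

b0 |TF1
b1 |J2
b2 |J2
b3 |J1
b4 |Sf1
b5 |I1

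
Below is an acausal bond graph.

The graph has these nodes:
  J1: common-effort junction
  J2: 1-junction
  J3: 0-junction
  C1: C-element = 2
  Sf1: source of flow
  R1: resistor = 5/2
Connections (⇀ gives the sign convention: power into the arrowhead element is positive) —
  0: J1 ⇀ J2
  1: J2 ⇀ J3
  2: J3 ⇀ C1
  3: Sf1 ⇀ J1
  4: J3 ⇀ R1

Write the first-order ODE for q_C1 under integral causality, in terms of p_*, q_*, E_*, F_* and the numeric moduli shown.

β3 stroke→Sf1  (Sf1 fixes flow; stroke at Sf1)
β0 stroke→J1  (J1 needs exactly one e-in)
β1 stroke→J2  (1-jn J2 has f-setter on 0)
β2 stroke→J3  (prefer integral on C1)
β4 stroke→R1  (J3: bond 2 brought effort, rest push out)

dq_C1/dt = F_Sf1 - q_C1/5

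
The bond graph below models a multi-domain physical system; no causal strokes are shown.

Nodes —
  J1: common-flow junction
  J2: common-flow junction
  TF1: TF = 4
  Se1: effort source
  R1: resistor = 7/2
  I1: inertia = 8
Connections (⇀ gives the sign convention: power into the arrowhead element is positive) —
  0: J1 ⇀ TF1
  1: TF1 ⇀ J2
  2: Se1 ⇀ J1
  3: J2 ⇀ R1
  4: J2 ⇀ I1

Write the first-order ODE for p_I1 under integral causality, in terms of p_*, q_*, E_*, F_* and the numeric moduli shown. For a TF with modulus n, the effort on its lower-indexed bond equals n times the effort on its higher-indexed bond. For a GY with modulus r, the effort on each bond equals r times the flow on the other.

dp_I1/dt = E_Se1/4 - 7*p_I1/16

β2 stroke→J1  (Se1 fixes effort; stroke away)
β0 stroke→TF1  (J1: last free bond brings flow in)
β1 stroke→J2  (TF TF1: opposite of bond 0)
β4 stroke→I1  (I1 outputs flow p/I1)
β3 stroke→J2  (common-f at J2 fixed by 4)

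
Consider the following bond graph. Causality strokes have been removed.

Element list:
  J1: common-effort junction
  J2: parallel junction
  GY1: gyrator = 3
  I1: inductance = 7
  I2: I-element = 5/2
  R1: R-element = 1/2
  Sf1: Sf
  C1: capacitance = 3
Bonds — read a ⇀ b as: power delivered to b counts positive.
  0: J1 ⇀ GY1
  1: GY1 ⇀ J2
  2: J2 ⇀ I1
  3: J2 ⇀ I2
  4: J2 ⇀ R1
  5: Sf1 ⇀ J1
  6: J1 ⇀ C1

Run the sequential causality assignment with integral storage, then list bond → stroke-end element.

#0 stroke at GY1
#1 stroke at GY1
#2 stroke at I1
#3 stroke at I2
#4 stroke at J2
#5 stroke at Sf1
#6 stroke at J1

bond 5 →Sf1  (Sf1 (Sf) sets flow on bond)
bond 2 →I1  (prefer integral on I1)
bond 3 →I2  (I2 integral (f out))
bond 6 →J1  (prefer integral on C1)
bond 0 →GY1  (common-e at J1 fixed by 6)
bond 1 →GY1  (GY GY1: same side as bond 0)
bond 4 →J2  (J2: last free bond brings effort in)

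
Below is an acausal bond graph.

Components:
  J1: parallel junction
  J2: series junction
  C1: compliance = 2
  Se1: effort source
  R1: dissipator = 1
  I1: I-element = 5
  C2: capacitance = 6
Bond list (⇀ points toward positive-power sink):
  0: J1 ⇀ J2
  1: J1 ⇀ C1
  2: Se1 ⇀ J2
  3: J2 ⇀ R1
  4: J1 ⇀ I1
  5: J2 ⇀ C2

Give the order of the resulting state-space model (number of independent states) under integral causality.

β2 stroke at J2  (Se1 (Se) sets effort on bond)
β1 stroke at J1  (prefer integral on C1)
β0 stroke at J2  (J1: bond 1 brought effort, rest push out)
β4 stroke at I1  (J1: bond 1 brought effort, rest push out)
β5 stroke at J2  (C2 integral (e out))
β3 stroke at R1  (closing 1-jn rule on J2)

3  (C1, C2, I1 all integral)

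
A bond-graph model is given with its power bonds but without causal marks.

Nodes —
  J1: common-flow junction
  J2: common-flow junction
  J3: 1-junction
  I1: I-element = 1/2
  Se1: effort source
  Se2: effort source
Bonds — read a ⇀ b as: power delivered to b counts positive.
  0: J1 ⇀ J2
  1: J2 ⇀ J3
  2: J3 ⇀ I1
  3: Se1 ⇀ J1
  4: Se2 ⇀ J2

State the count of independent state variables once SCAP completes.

bond 3 stroke→J1  (Se1: effort source, stroke at far end)
bond 4 stroke→J2  (source Se2 imposes e)
bond 0 stroke→J2  (closing 1-jn rule on J1)
bond 1 stroke→J3  (J2: last free bond brings flow in)
bond 2 stroke→I1  (only one flow-in slot at J3)

1  (I1 all integral)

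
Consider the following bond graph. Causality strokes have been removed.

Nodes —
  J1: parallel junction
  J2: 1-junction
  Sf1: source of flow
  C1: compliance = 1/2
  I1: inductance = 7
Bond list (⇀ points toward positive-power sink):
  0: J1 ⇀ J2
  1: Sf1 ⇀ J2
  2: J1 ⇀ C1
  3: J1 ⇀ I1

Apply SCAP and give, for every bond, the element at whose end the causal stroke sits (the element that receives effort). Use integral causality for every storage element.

bond 1 →Sf1  (source Sf1 imposes f)
bond 0 →J2  (1-jn J2 has f-setter on 1)
bond 2 →J1  (C1: C, integral causality)
bond 3 →I1  (J1 effort already set via bond 2)

bond 0 |J2
bond 1 |Sf1
bond 2 |J1
bond 3 |I1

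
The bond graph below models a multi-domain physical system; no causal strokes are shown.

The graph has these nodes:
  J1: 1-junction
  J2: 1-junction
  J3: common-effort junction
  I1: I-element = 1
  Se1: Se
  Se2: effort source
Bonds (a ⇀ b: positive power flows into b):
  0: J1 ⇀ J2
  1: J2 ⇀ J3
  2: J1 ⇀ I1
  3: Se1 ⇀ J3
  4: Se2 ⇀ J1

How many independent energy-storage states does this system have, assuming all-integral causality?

bond 3 stroke at J3  (Se1 fixes effort; stroke away)
bond 4 stroke at J1  (Se2 fixes effort; stroke away)
bond 1 stroke at J2  (0-jn J3 has e-setter on 3)
bond 0 stroke at J1  (J2: last free bond brings flow in)
bond 2 stroke at I1  (J1 needs exactly one f-in)

1  (I1 all integral)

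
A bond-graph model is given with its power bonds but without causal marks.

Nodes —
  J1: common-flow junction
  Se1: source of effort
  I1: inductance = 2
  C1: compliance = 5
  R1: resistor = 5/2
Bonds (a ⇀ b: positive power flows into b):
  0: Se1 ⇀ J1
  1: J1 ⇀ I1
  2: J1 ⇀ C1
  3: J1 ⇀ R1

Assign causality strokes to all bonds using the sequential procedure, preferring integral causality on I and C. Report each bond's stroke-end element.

b0 stroke→J1
b1 stroke→I1
b2 stroke→J1
b3 stroke→J1

b0 stroke→J1  (Se1: effort source, stroke at far end)
b1 stroke→I1  (I1 integral (f out))
b2 stroke→J1  (common-f at J1 fixed by 1)
b3 stroke→J1  (J1 flow already set via bond 1)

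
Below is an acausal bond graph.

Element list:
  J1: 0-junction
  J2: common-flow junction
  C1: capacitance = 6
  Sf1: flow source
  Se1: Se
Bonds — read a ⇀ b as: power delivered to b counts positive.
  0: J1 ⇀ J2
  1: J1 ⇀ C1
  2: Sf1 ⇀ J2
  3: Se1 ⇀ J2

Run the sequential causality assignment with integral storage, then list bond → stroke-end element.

β0 →J2
β1 →J1
β2 →Sf1
β3 →J2

#2 stroke→Sf1  (Sf1 (Sf) sets flow on bond)
#3 stroke→J2  (source Se1 imposes e)
#0 stroke→J2  (J2 flow already set via bond 2)
#1 stroke→J1  (closing 0-jn rule on J1)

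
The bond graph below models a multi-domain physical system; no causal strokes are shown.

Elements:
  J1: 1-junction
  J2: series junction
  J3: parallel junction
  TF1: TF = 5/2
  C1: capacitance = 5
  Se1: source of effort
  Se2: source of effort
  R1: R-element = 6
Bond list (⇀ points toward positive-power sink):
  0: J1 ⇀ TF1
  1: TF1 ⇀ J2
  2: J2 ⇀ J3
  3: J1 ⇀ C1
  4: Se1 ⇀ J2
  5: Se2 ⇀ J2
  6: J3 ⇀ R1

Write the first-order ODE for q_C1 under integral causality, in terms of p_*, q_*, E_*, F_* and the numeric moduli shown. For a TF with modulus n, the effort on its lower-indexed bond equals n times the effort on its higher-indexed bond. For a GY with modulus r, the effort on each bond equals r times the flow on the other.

dq_C1/dt = E_Se1/15 + E_Se2/15 - 2*q_C1/375

bond 4 stroke at J2  (Se1 fixes effort; stroke away)
bond 5 stroke at J2  (Se2 fixes effort; stroke away)
bond 3 stroke at J1  (C1 integral (e out))
bond 0 stroke at TF1  (J1: last free bond brings flow in)
bond 1 stroke at J2  (TF1: transformer flips bond 0)
bond 2 stroke at J3  (J2 needs exactly one f-in)
bond 6 stroke at R1  (J3 effort already set via bond 2)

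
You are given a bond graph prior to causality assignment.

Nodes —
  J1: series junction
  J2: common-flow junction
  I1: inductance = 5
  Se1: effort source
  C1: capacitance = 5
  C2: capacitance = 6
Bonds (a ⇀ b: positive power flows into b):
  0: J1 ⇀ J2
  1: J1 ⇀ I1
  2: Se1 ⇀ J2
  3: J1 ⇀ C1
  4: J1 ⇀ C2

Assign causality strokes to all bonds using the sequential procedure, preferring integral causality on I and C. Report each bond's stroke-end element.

b0 |J1
b1 |I1
b2 |J2
b3 |J1
b4 |J1

#2 stroke→J2  (Se1 (Se) sets effort on bond)
#0 stroke→J1  (only one flow-in slot at J2)
#1 stroke→I1  (prefer integral on I1)
#3 stroke→J1  (common-f at J1 fixed by 1)
#4 stroke→J1  (J1 flow already set via bond 1)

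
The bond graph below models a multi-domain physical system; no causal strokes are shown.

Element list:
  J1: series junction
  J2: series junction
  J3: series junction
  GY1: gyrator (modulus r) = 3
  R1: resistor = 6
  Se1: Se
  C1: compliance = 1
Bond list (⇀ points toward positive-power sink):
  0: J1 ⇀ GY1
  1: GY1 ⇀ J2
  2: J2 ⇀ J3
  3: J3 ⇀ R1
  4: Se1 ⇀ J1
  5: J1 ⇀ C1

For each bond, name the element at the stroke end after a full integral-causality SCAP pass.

bond 4 stroke→J1  (source Se1 imposes e)
bond 5 stroke→J1  (C1 integral (e out))
bond 0 stroke→GY1  (only one flow-in slot at J1)
bond 1 stroke→GY1  (GY1: gyrator matches bond 0)
bond 2 stroke→J2  (common-f at J2 fixed by 1)
bond 3 stroke→J3  (J3: bond 2 brought flow, rest push out)

b0 →GY1
b1 →GY1
b2 →J2
b3 →J3
b4 →J1
b5 →J1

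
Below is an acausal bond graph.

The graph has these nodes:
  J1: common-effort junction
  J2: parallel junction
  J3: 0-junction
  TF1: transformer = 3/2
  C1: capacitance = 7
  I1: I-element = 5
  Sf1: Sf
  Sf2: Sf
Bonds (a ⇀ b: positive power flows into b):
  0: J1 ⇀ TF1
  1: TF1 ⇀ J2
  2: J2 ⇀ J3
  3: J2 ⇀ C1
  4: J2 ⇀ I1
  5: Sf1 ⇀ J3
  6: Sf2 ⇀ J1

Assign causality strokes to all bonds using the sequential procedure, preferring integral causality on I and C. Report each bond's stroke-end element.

#5 stroke→Sf1  (Sf1: flow source, stroke at near end)
#6 stroke→Sf2  (Sf2 (Sf) sets flow on bond)
#0 stroke→J1  (closing 0-jn rule on J1)
#2 stroke→J3  (closing 0-jn rule on J3)
#1 stroke→TF1  (TF1: transformer flips bond 0)
#3 stroke→J2  (prefer integral on C1)
#4 stroke→I1  (0-jn J2 has e-setter on 3)

#0 stroke at J1
#1 stroke at TF1
#2 stroke at J3
#3 stroke at J2
#4 stroke at I1
#5 stroke at Sf1
#6 stroke at Sf2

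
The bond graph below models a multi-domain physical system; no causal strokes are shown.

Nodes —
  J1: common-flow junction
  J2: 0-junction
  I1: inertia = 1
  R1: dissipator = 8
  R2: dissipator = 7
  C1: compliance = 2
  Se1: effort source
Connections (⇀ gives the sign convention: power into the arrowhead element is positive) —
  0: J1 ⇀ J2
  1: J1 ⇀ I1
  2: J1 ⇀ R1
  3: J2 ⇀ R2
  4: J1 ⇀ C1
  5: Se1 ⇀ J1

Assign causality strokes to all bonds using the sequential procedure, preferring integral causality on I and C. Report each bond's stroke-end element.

β5 stroke→J1  (Se1: effort source, stroke at far end)
β1 stroke→I1  (I1 integral (f out))
β0 stroke→J1  (common-f at J1 fixed by 1)
β2 stroke→J1  (common-f at J1 fixed by 1)
β4 stroke→J1  (J1: bond 1 brought flow, rest push out)
β3 stroke→J2  (J2 needs exactly one e-in)

β0 stroke at J1
β1 stroke at I1
β2 stroke at J1
β3 stroke at J2
β4 stroke at J1
β5 stroke at J1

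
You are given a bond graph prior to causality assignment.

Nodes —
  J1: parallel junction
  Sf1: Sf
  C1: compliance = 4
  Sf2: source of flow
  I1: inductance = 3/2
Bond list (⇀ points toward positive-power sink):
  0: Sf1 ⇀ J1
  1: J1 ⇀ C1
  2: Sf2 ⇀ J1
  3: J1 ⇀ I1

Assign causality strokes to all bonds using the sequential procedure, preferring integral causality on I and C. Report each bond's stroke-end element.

β0 →Sf1  (Sf1 fixes flow; stroke at Sf1)
β2 →Sf2  (source Sf2 imposes f)
β1 →J1  (prefer integral on C1)
β3 →I1  (0-jn J1 has e-setter on 1)

β0 →Sf1
β1 →J1
β2 →Sf2
β3 →I1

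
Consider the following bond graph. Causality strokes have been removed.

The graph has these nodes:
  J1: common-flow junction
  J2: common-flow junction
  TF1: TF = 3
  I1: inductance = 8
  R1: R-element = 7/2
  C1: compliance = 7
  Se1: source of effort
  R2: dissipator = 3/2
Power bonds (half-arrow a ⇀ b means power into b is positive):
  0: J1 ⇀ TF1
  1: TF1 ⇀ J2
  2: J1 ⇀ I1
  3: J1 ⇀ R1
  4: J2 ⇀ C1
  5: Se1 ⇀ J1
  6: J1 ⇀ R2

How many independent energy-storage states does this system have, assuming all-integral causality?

2  (C1, I1 all integral)

b5 stroke→J1  (source Se1 imposes e)
b2 stroke→I1  (I1: I, integral causality)
b0 stroke→J1  (J1: bond 2 brought flow, rest push out)
b3 stroke→J1  (1-jn J1 has f-setter on 2)
b6 stroke→J1  (1-jn J1 has f-setter on 2)
b1 stroke→TF1  (TF1 one-in-one-out from 0)
b4 stroke→J2  (J2: bond 1 brought flow, rest push out)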